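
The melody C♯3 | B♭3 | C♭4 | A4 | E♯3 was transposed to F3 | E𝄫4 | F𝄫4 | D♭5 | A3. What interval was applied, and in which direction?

Take the first pair: C#3 → F3. C to F spans 4 letter names, so the interval is some kind of fourth.
C#3 to F3 is 4 semitones, which makes it a diminished fourth; the second version is higher, so the direction is up.
Checking another pair — E#3 → A3 — gives the same interval.

up a diminished fourth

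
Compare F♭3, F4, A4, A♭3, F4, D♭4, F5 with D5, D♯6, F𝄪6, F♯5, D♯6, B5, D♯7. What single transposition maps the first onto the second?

up an augmented thirteenth

From Fb3 to D5 is 13 letter names — a thirteenth of some quality.
Fb3 to D5 is 22 semitones, which makes it an augmented thirteenth; the second version is higher, so the direction is up.
Checking another pair — F5 → D#7 — gives the same interval.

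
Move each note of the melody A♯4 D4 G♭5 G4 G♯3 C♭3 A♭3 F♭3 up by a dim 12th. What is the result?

E6 Ab5 Dbb7 Db6 D5 Gbb4 Ebb5 Cbb5

A#4: a twelfth up reaches E, and 18 semitones makes it E6.
D4 up a diminished twelfth is Ab5.
A diminished twelfth up from Gb5 gives Dbb7.
G4: a twelfth up reaches D, and 18 semitones makes it Db6.
A diminished twelfth up from G#3 gives D5.
Cb3: a twelfth up reaches G, and 18 semitones makes it Gbb4.
Ab3 up a diminished twelfth is Ebb5.
Fb3: a twelfth up reaches C, and 18 semitones makes it Cbb5.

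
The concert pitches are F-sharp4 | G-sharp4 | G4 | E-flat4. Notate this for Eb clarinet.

D#4 E#4 E4 C4

The Eb clarinet sounds a minor third above written, so the written part must be a minor third below concert — transpose each note down.
F#4 becomes D#4
G#4 becomes E#4
G4 becomes E4
Eb4 becomes C4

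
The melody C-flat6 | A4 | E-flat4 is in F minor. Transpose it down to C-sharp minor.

G5 E#4 B3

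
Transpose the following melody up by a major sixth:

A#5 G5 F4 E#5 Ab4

F##6 E6 D5 C##6 F5

A#5 up a major sixth is F##6.
G5: a sixth up reaches E, and 9 semitones makes it E6.
F4: a sixth up reaches D, and 9 semitones makes it D5.
E#5 up a major sixth is C##6.
A major sixth up from Ab4 gives F5.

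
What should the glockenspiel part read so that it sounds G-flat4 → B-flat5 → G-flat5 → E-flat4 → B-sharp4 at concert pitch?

Gb2 Bb3 Gb3 Eb2 B#2

The glockenspiel sounds a perfect fifteenth above written, so the written part must be a perfect fifteenth below concert — transpose each note down.
Gb4 gives Gb2
Bb5 gives Bb3
Gb5 gives Gb3
Eb4 gives Eb2
B#4 gives B#2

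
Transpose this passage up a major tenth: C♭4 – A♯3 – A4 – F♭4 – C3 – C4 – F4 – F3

Cb4: a tenth up reaches E, and 16 semitones makes it Eb5.
A major tenth up from A#3 gives C##5.
A4 up a major tenth is C#6.
Fb4 up a major tenth is Ab5.
C3 up a major tenth is E4.
A major tenth up from C4 gives E5.
F4: a tenth up reaches A, and 16 semitones makes it A5.
A major tenth up from F3 gives A4.

Eb5 C##5 C#6 Ab5 E4 E5 A5 A4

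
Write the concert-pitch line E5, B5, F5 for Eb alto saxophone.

C#6 G#6 D6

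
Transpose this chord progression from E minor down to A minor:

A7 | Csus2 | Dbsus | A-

D7 Fsus2 Gbsus D-

E minor down to A minor is a perfect fifth; each chord root moves by that interval while the quality stays the same.
A7: root A down a perfect fifth → D, giving D7.
Csus2: root C down a perfect fifth → F, giving Fsus2.
Dbsus: root Db down a perfect fifth → Gb, giving Gbsus.
A-: root A down a perfect fifth → D, giving D-.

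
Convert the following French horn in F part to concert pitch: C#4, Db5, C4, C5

The French horn in F sounds a perfect fifth below written, so transpose each written note down a perfect fifth.
C#4 to F#3
Db5 to Gb4
C4 to F3
C5 to F4

F#3 Gb4 F3 F4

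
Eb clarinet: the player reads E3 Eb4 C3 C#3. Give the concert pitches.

G3 Gb4 Eb3 E3

Written C4 on the Eb clarinet sounds as Eb4, a minor third higher; apply that shift to every note.
E3 becomes G3
Eb4 becomes Gb4
C3 becomes Eb3
C#3 becomes E3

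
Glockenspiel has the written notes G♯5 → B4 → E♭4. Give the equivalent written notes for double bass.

First find concert pitch: the glockenspiel sounds a perfect fifteenth above written, so G♯5 B4 E♭4 sounds G#7 B6 Eb6.
Then write for double bass: it sounds a perfect octave below written, so the part must be a perfect octave above concert.
G#7 → G#8
B6 → B7
Eb6 → Eb7

G#8 B7 Eb7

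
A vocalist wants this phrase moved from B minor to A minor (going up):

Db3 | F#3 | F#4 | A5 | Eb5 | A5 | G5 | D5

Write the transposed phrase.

Cb4 E4 E5 G6 Db6 G6 F6 C6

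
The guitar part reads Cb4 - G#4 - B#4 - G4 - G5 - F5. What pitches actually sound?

Written C4 on the guitar sounds as C3, a perfect octave lower; apply that shift to every note.
Cb4 -> Cb3
G#4 -> G#3
B#4 -> B#3
G4 -> G3
G5 -> G4
F5 -> F4

Cb3 G#3 B#3 G3 G4 F4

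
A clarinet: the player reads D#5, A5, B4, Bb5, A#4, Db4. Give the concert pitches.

The A clarinet sounds a minor third below written, so transpose each written note down a minor third.
D#5 gives B#4
A5 gives F#5
B4 gives G#4
Bb5 gives G5
A#4 gives F##4
Db4 gives Bb3

B#4 F#5 G#4 G5 F##4 Bb3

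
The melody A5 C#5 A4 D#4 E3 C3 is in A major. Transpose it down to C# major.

C#5 E#4 C#4 F##3 G#2 E2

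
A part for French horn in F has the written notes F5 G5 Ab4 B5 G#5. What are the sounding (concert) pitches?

Written C4 on the French horn in F sounds as F3, a perfect fifth lower; apply that shift to every note.
F5 → Bb4
G5 → C5
Ab4 → Db4
B5 → E5
G#5 → C#5

Bb4 C5 Db4 E5 C#5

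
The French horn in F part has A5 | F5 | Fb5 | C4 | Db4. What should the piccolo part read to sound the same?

First find concert pitch: the French horn in F sounds a perfect fifth below written, so A5 F5 Fb5 C4 Db4 sounds D5 Bb4 Bbb4 F3 Gb3.
Then write for piccolo: it sounds a perfect octave above written, so the part must be a perfect octave below concert.
D5 → D4
Bb4 → Bb3
Bbb4 → Bbb3
F3 → F2
Gb3 → Gb2

D4 Bb3 Bbb3 F2 Gb2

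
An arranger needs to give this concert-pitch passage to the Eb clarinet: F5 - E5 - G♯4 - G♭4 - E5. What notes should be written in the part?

D5 C#5 E#4 Eb4 C#5

Written C4 sounds as Eb4 on the Eb clarinet, so concert pitches are written a minor third down.
F5 gives D5
E5 gives C#5
G#4 gives E#4
Gb4 gives Eb4
E5 gives C#5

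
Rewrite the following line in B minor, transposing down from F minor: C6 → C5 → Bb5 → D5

F#5 F#4 E5 G#4

F minor to B minor down is a diminished fifth, so every note moves down by that interval.
C6 gives F#5
C5 gives F#4
Bb5 gives E5
D5 gives G#4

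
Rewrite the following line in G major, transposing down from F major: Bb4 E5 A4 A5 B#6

From F down to G is a minor seventh; apply that to each pitch.
Bb4 -> C4
E5 -> F#4
A4 -> B3
A5 -> B4
B#6 -> C##6

C4 F#4 B3 B4 C##6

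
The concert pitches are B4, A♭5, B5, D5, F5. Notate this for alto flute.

E5 Db6 E6 G5 Bb5

Written C4 sounds as G3 on the alto flute, so concert pitches are written a perfect fourth up.
B4 → E5
Ab5 → Db6
B5 → E6
D5 → G5
F5 → Bb5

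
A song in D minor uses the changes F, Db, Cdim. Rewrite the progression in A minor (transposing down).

D minor down to A minor is a perfect fourth; each chord root moves by that interval while the quality stays the same.
F: root F down a perfect fourth → C, giving C.
Db: root Db down a perfect fourth → Ab, giving Ab.
Cdim: root C down a perfect fourth → G, giving Gdim.

C Ab Gdim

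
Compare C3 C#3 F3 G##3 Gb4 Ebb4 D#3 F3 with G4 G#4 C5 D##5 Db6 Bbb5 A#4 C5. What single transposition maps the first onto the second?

Take the first pair: C3 → G4. C to G spans 12 letter names, so the interval is some kind of twelfth.
C3 to G4 is 19 semitones, which makes it a perfect twelfth; the second version is higher, so the direction is up.
Checking another pair — F3 → C5 — gives the same interval.

up a perfect twelfth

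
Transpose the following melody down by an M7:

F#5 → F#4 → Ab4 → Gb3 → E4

F#5 -> G4
F#4 -> G3
Ab4 -> Bbb3
Gb3 -> Abb2
E4 -> F3

G4 G3 Bbb3 Abb2 F3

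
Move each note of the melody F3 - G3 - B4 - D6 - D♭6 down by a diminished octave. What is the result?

F3 to F#2
G3 to G#2
B4 to B#3
D6 to D#5
Db6 to D5

F#2 G#2 B#3 D#5 D5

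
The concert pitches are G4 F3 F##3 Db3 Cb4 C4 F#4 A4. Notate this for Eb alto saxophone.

E5 D4 D##4 Bb3 Ab4 A4 D#5 F#5

Written C4 sounds as Eb3 on the Eb alto saxophone, so concert pitches are written a major sixth up.
G4 becomes E5
F3 becomes D4
F##3 becomes D##4
Db3 becomes Bb3
Cb4 becomes Ab4
C4 becomes A4
F#4 becomes D#5
A4 becomes F#5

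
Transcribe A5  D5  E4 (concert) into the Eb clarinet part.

F#5 B4 C#4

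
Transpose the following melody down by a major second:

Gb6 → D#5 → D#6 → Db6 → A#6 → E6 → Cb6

Gb6 to Fb6
D#5 to C#5
D#6 to C#6
Db6 to Cb6
A#6 to G#6
E6 to D6
Cb6 to Bbb5

Fb6 C#5 C#6 Cb6 G#6 D6 Bbb5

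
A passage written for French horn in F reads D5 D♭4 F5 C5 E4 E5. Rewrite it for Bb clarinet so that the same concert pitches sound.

A4 Ab3 C5 G4 B3 B4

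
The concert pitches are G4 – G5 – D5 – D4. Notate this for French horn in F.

The French horn in F sounds a perfect fifth below written, so the written part must be a perfect fifth above concert — transpose each note up.
G4 gives D5
G5 gives D6
D5 gives A5
D4 gives A4

D5 D6 A5 A4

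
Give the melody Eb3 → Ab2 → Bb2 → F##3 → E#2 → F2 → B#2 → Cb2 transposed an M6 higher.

C4 F3 G3 D##4 C##3 D3 G##3 Ab2

Eb3 up a major sixth is C4.
Ab2: a sixth up reaches F, and 9 semitones makes it F3.
Bb2: a sixth up reaches G, and 9 semitones makes it G3.
F##3: a sixth up reaches D, and 9 semitones makes it D##4.
A major sixth up from E#2 gives C##3.
F2: a sixth up reaches D, and 9 semitones makes it D3.
B#2 up a major sixth is G##3.
A major sixth up from Cb2 gives Ab2.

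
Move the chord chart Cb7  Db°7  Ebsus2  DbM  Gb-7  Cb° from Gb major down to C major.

Gb major down to C major is a diminished fifth; each chord root moves by that interval while the quality stays the same.
Cb7: root Cb down a diminished fifth → F, giving F7.
Db°7: root Db down a diminished fifth → G, giving G°7.
Ebsus2: root Eb down a diminished fifth → A, giving Asus2.
DbM: root Db down a diminished fifth → G, giving GM.
Gb-7: root Gb down a diminished fifth → C, giving C-7.
Cb°: root Cb down a diminished fifth → F, giving F°.

F7 G°7 Asus2 GM C-7 F°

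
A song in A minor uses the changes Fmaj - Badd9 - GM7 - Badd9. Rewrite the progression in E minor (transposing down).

Cmaj F#add9 DM7 F#add9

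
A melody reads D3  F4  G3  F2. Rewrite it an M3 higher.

D3 becomes F#3
F4 becomes A4
G3 becomes B3
F2 becomes A2

F#3 A4 B3 A2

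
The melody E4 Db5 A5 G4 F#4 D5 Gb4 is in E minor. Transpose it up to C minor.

C5 Bbb5 F6 Eb5 D5 Bb5 Ebb5

E minor to C minor up is a minor sixth, so every note moves up by that interval.
E4 gives C5
Db5 gives Bbb5
A5 gives F6
G4 gives Eb5
F#4 gives D5
D5 gives Bb5
Gb4 gives Ebb5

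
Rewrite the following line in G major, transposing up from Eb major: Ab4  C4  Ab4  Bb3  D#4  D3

Eb major to G major up is a major third, so every note moves up by that interval.
Ab4 to C5
C4 to E4
Ab4 to C5
Bb3 to D4
D#4 to F##4
D3 to F#3

C5 E4 C5 D4 F##4 F#3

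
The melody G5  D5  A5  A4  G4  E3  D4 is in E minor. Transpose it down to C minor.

Eb5 Bb4 F5 F4 Eb4 C3 Bb3

E minor to C minor down is a major third, so every note moves down by that interval.
G5 to Eb5
D5 to Bb4
A5 to F5
A4 to F4
G4 to Eb4
E3 to C3
D4 to Bb3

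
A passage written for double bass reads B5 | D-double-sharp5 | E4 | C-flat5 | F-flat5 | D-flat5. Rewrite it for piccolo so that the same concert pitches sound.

B3 D##3 E2 Cb3 Fb3 Db3

First find concert pitch: the double bass sounds a perfect octave below written, so B5 D-double-sharp5 E4 C-flat5 F-flat5 D-flat5 sounds B4 D##4 E3 Cb4 Fb4 Db4.
Then write for piccolo: it sounds a perfect octave above written, so the part must be a perfect octave below concert.
B4 → B3
D##4 → D##3
E3 → E2
Cb4 → Cb3
Fb4 → Fb3
Db4 → Db3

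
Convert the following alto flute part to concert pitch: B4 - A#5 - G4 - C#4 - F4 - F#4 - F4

Written C4 on the alto flute sounds as G3, a perfect fourth lower; apply that shift to every note.
B4 becomes F#4
A#5 becomes E#5
G4 becomes D4
C#4 becomes G#3
F4 becomes C4
F#4 becomes C#4
F4 becomes C4

F#4 E#5 D4 G#3 C4 C#4 C4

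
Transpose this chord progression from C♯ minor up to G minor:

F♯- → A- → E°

C♯ minor up to G minor is a diminished fifth; each chord root moves by that interval while the quality stays the same.
F♯-: root F♯ up a diminished fifth → C, giving C-.
A-: root A up a diminished fifth → Eb, giving Eb-.
E°: root E up a diminished fifth → Bb, giving Bb°.

C- Eb- Bb°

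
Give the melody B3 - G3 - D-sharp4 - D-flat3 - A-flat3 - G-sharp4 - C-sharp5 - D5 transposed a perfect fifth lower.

A perfect fifth down from B3 gives E3.
A perfect fifth down from G3 gives C3.
D#4: a fifth down reaches G, and 7 semitones makes it G#3.
A perfect fifth down from Db3 gives Gb2.
A perfect fifth down from Ab3 gives Db3.
G#4: a fifth down reaches C, and 7 semitones makes it C#4.
C#5 down a perfect fifth is F#4.
D5 down a perfect fifth is G4.

E3 C3 G#3 Gb2 Db3 C#4 F#4 G4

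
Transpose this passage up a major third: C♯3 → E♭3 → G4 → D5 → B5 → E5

C#3 to E#3
Eb3 to G3
G4 to B4
D5 to F#5
B5 to D#6
E5 to G#5

E#3 G3 B4 F#5 D#6 G#5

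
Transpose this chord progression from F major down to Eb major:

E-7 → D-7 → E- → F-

F major down to Eb major is a major second; each chord root moves by that interval while the quality stays the same.
E-7: root E down a major second → D, giving D-7.
D-7: root D down a major second → C, giving C-7.
E-: root E down a major second → D, giving D-.
F-: root F down a major second → Eb, giving Eb-.

D-7 C-7 D- Eb-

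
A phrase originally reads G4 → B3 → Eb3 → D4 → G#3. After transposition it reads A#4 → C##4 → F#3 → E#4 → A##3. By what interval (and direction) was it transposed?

up an augmented second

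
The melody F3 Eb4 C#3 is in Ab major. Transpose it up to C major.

A3 G4 E#3

From Ab up to C is a major third; apply that to each pitch.
F3 -> A3
Eb4 -> G4
C#3 -> E#3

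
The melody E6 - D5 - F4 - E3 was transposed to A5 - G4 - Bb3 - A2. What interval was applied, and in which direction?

Take the first pair: E6 → A5. E to A spans 5 letter names, so the interval is some kind of fifth.
A5 to E6 is 7 semitones, which makes it a perfect fifth; the second version is lower, so the direction is down.
Checking another pair — E3 → A2 — gives the same interval.

down a perfect fifth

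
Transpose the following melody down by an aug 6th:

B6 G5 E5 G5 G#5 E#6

B6 gives Db6
G5 gives Bbb4
E5 gives Gb4
G5 gives Bbb4
G#5 gives Bb4
E#6 gives G5

Db6 Bbb4 Gb4 Bbb4 Bb4 G5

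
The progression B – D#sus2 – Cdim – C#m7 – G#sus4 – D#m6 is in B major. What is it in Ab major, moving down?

B major down to Ab major is an augmented second; each chord root moves by that interval while the quality stays the same.
B: root B down an augmented second → Ab, giving Ab.
D#sus2: root D# down an augmented second → C, giving Csus2.
Cdim: root C down an augmented second → Bbb, giving Bbbdim.
C#m7: root C# down an augmented second → Bb, giving Bbm7.
G#sus4: root G# down an augmented second → F, giving Fsus4.
D#m6: root D# down an augmented second → C, giving Cm6.

Ab Csus2 Bbbdim Bbm7 Fsus4 Cm6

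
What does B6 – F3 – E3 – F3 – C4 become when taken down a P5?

E6 Bb2 A2 Bb2 F3

B6 down a perfect fifth is E6.
F3 down a perfect fifth is Bb2.
E3: a fifth down reaches A, and 7 semitones makes it A2.
F3 down a perfect fifth is Bb2.
C4 down a perfect fifth is F3.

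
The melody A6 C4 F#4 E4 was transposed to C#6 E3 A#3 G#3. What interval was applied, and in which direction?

down a minor sixth

From A6 to C#6 is 6 letter names — a sixth of some quality.
C#6 to A6 is 8 semitones, which makes it a minor sixth; the second version is lower, so the direction is down.
Checking another pair — E4 → G#3 — gives the same interval.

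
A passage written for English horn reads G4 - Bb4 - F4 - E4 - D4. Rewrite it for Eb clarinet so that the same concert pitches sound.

A3 C4 G3 F#3 E3

First find concert pitch: the English horn sounds a perfect fifth below written, so G4 Bb4 F4 E4 D4 sounds C4 Eb4 Bb3 A3 G3.
Then write for Eb clarinet: it sounds a minor third above written, so the part must be a minor third below concert.
C4 → A3
Eb4 → C4
Bb3 → G3
A3 → F#3
G3 → E3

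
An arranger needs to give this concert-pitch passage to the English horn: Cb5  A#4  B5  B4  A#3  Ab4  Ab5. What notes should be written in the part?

Gb5 E#5 F#6 F#5 E#4 Eb5 Eb6

Written C4 sounds as F3 on the English horn, so concert pitches are written a perfect fifth up.
Cb5 gives Gb5
A#4 gives E#5
B5 gives F#6
B4 gives F#5
A#3 gives E#4
Ab4 gives Eb5
Ab5 gives Eb6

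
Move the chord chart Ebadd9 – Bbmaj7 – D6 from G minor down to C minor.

G minor down to C minor is a perfect fifth; each chord root moves by that interval while the quality stays the same.
Ebadd9: root Eb down a perfect fifth → Ab, giving Abadd9.
Bbmaj7: root Bb down a perfect fifth → Eb, giving Ebmaj7.
D6: root D down a perfect fifth → G, giving G6.

Abadd9 Ebmaj7 G6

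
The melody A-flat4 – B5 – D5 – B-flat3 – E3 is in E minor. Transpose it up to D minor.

E minor to D minor up is a minor seventh, so every note moves up by that interval.
Ab4 becomes Gb5
B5 becomes A6
D5 becomes C6
Bb3 becomes Ab4
E3 becomes D4

Gb5 A6 C6 Ab4 D4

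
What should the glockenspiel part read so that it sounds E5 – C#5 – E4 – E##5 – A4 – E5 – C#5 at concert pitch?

E3 C#3 E2 E##3 A2 E3 C#3

The glockenspiel sounds a perfect fifteenth above written, so the written part must be a perfect fifteenth below concert — transpose each note down.
E5 → E3
C#5 → C#3
E4 → E2
E##5 → E##3
A4 → A2
E5 → E3
C#5 → C#3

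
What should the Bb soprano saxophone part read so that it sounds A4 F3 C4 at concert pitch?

B4 G3 D4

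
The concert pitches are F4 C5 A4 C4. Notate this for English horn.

C5 G5 E5 G4

The English horn sounds a perfect fifth below written, so the written part must be a perfect fifth above concert — transpose each note up.
F4 becomes C5
C5 becomes G5
A4 becomes E5
C4 becomes G4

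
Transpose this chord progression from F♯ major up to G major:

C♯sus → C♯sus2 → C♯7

Dsus Dsus2 D7

F♯ major up to G major is a minor second; each chord root moves by that interval while the quality stays the same.
C♯sus: root C♯ up a minor second → D, giving Dsus.
C♯sus2: root C♯ up a minor second → D, giving Dsus2.
C♯7: root C♯ up a minor second → D, giving D7.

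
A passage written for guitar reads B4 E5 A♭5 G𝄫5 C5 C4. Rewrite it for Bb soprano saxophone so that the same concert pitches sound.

First find concert pitch: the guitar sounds a perfect octave below written, so B4 E5 A♭5 G𝄫5 C5 C4 sounds B3 E4 Ab4 Gbb4 C4 C3.
Then write for Bb soprano saxophone: it sounds a major second below written, so the part must be a major second above concert.
B3 → C#4
E4 → F#4
Ab4 → Bb4
Gbb4 → Abb4
C4 → D4
C3 → D3

C#4 F#4 Bb4 Abb4 D4 D3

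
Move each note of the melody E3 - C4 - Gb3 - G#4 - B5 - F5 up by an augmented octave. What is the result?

E#4 C#5 G4 G##5 B#6 F#6

E3 gives E#4
C4 gives C#5
Gb3 gives G4
G#4 gives G##5
B5 gives B#6
F5 gives F#6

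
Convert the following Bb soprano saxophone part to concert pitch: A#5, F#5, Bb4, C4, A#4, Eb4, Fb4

G#5 E5 Ab4 Bb3 G#4 Db4 Ebb4

The Bb soprano saxophone sounds a major second below written, so transpose each written note down a major second.
A#5 -> G#5
F#5 -> E5
Bb4 -> Ab4
C4 -> Bb3
A#4 -> G#4
Eb4 -> Db4
Fb4 -> Ebb4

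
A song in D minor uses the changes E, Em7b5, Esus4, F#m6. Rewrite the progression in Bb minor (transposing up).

D minor up to Bb minor is a minor sixth; each chord root moves by that interval while the quality stays the same.
E: root E up a minor sixth → C, giving C.
Em7b5: root E up a minor sixth → C, giving Cm7b5.
Esus4: root E up a minor sixth → C, giving Csus4.
F#m6: root F# up a minor sixth → D, giving Dm6.

C Cm7b5 Csus4 Dm6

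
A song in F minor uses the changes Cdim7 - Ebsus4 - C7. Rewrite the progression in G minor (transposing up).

F minor up to G minor is a major second; each chord root moves by that interval while the quality stays the same.
Cdim7: root C up a major second → D, giving Ddim7.
Ebsus4: root Eb up a major second → F, giving Fsus4.
C7: root C up a major second → D, giving D7.

Ddim7 Fsus4 D7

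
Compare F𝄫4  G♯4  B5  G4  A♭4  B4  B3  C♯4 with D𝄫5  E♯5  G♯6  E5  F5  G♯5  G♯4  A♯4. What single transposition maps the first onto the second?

Take the first pair: Fbb4 → Dbb5. F to D spans 6 letter names, so the interval is some kind of sixth.
Fbb4 to Dbb5 is 9 semitones, which makes it a major sixth; the second version is higher, so the direction is up.
Checking another pair — C#4 → A#4 — gives the same interval.

up a major sixth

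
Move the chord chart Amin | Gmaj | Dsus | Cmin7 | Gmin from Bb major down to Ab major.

Gmin Fmaj Csus Bbmin7 Fmin

Bb major down to Ab major is a major second; each chord root moves by that interval while the quality stays the same.
Amin: root A down a major second → G, giving Gmin.
Gmaj: root G down a major second → F, giving Fmaj.
Dsus: root D down a major second → C, giving Csus.
Cmin7: root C down a major second → Bb, giving Bbmin7.
Gmin: root G down a major second → F, giving Fmin.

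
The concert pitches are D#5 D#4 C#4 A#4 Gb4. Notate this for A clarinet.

F#5 F#4 E4 C#5 Bbb4

The A clarinet sounds a minor third below written, so the written part must be a minor third above concert — transpose each note up.
D#5 becomes F#5
D#4 becomes F#4
C#4 becomes E4
A#4 becomes C#5
Gb4 becomes Bbb4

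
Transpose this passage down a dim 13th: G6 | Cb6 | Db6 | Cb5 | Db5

G6 -> B#4
Cb6 -> E4
Db6 -> F#4
Cb5 -> E3
Db5 -> F#3

B#4 E4 F#4 E3 F#3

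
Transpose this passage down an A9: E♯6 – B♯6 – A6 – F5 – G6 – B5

E#6 → D5
B#6 → A5
A6 → Gb5
F5 → Ebb4
G6 → Fb5
B5 → Ab4

D5 A5 Gb5 Ebb4 Fb5 Ab4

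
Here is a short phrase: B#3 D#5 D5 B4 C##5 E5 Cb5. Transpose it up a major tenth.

B#3: a tenth up reaches D, and 16 semitones makes it D##5.
A major tenth up from D#5 gives F##6.
A major tenth up from D5 gives F#6.
B4: a tenth up reaches D, and 16 semitones makes it D#6.
A major tenth up from C##5 gives E##6.
E5 up a major tenth is G#6.
A major tenth up from Cb5 gives Eb6.

D##5 F##6 F#6 D#6 E##6 G#6 Eb6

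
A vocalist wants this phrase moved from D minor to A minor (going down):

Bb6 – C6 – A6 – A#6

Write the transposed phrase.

F6 G5 E6 E#6

D minor to A minor down is a perfect fourth, so every note moves down by that interval.
Bb6 -> F6
C6 -> G5
A6 -> E6
A#6 -> E#6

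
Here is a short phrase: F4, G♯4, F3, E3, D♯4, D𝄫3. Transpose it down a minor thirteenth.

F4 to A2
G#4 to B#2
F3 to A1
E3 to G#1
D#4 to F##2
Dbb3 to Fb1

A2 B#2 A1 G#1 F##2 Fb1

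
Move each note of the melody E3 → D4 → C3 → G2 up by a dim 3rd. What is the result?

Gb3 Fb4 Ebb3 Bbb2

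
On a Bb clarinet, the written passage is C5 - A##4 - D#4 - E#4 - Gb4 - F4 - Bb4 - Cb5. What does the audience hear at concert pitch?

Bb4 G##4 C#4 D#4 Fb4 Eb4 Ab4 Bbb4

The Bb clarinet sounds a major second below written, so transpose each written note down a major second.
C5 -> Bb4
A##4 -> G##4
D#4 -> C#4
E#4 -> D#4
Gb4 -> Fb4
F4 -> Eb4
Bb4 -> Ab4
Cb5 -> Bbb4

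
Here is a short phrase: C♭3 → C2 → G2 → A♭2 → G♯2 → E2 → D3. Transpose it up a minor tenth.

Ebb4 Eb3 Bb3 Cb4 B3 G3 F4

Cb3 -> Ebb4
C2 -> Eb3
G2 -> Bb3
Ab2 -> Cb4
G#2 -> B3
E2 -> G3
D3 -> F4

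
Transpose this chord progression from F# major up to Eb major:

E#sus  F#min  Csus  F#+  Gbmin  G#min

F# major up to Eb major is a diminished seventh; each chord root moves by that interval while the quality stays the same.
E#sus: root E# up a diminished seventh → D, giving Dsus.
F#min: root F# up a diminished seventh → Eb, giving Ebmin.
Csus: root C up a diminished seventh → Bbb, giving Bbbsus.
F#+: root F# up a diminished seventh → Eb, giving Eb+.
Gbmin: root Gb up a diminished seventh → Fbb, giving Fbbmin.
G#min: root G# up a diminished seventh → F, giving Fmin.

Dsus Ebmin Bbbsus Eb+ Fbbmin Fmin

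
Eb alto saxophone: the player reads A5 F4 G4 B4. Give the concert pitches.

C5 Ab3 Bb3 D4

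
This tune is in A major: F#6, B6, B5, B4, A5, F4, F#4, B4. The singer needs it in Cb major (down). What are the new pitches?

A major to Cb major down is an augmented sixth, so every note moves down by that interval.
F#6 becomes Ab5
B6 becomes Db6
B5 becomes Db5
B4 becomes Db4
A5 becomes Cb5
F4 becomes Abb3
F#4 becomes Ab3
B4 becomes Db4

Ab5 Db6 Db5 Db4 Cb5 Abb3 Ab3 Db4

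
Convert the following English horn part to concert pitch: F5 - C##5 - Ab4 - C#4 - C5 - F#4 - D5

Bb4 F##4 Db4 F#3 F4 B3 G4

The English horn sounds a perfect fifth below written, so transpose each written note down a perfect fifth.
F5 gives Bb4
C##5 gives F##4
Ab4 gives Db4
C#4 gives F#3
C5 gives F4
F#4 gives B3
D5 gives G4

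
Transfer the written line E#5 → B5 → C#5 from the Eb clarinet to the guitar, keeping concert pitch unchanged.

First find concert pitch: the Eb clarinet sounds a minor third above written, so E#5 B5 C#5 sounds G#5 D6 E5.
Then write for guitar: it sounds a perfect octave below written, so the part must be a perfect octave above concert.
G#5 → G#6
D6 → D7
E5 → E6

G#6 D7 E6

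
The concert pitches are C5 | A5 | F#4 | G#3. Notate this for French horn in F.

The French horn in F sounds a perfect fifth below written, so the written part must be a perfect fifth above concert — transpose each note up.
C5 -> G5
A5 -> E6
F#4 -> C#5
G#3 -> D#4

G5 E6 C#5 D#4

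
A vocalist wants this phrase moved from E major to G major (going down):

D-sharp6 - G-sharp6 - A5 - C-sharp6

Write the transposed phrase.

F#5 B5 C5 E5

E major to G major down is a major sixth, so every note moves down by that interval.
D#6 gives F#5
G#6 gives B5
A5 gives C5
C#6 gives E5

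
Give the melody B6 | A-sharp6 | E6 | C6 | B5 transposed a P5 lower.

B6 → E6
A#6 → D#6
E6 → A5
C6 → F5
B5 → E5

E6 D#6 A5 F5 E5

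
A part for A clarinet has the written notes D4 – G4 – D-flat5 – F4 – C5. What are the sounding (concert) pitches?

B3 E4 Bb4 D4 A4

The A clarinet sounds a minor third below written, so transpose each written note down a minor third.
D4 → B3
G4 → E4
Db5 → Bb4
F4 → D4
C5 → A4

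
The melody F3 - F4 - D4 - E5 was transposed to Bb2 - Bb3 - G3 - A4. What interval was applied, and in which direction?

From F3 to Bb2 is 5 letter names — a fifth of some quality.
Bb2 to F3 is 7 semitones, which makes it a perfect fifth; the second version is lower, so the direction is down.
Checking another pair — E5 → A4 — gives the same interval.

down a perfect fifth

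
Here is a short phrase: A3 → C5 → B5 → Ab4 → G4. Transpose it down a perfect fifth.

D3 F4 E5 Db4 C4

A3 gives D3
C5 gives F4
B5 gives E5
Ab4 gives Db4
G4 gives C4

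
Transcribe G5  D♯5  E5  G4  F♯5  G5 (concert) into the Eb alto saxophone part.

The Eb alto saxophone sounds a major sixth below written, so the written part must be a major sixth above concert — transpose each note up.
G5 to E6
D#5 to B#5
E5 to C#6
G4 to E5
F#5 to D#6
G5 to E6

E6 B#5 C#6 E5 D#6 E6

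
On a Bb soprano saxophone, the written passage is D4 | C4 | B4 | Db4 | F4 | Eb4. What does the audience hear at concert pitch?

C4 Bb3 A4 Cb4 Eb4 Db4

The Bb soprano saxophone sounds a major second below written, so transpose each written note down a major second.
D4 to C4
C4 to Bb3
B4 to A4
Db4 to Cb4
F4 to Eb4
Eb4 to Db4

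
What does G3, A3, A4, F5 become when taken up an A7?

G3 up an augmented seventh is F##4.
A3: a seventh up reaches G, and 12 semitones makes it G##4.
A4 up an augmented seventh is G##5.
F5: a seventh up reaches E, and 12 semitones makes it E#6.

F##4 G##4 G##5 E#6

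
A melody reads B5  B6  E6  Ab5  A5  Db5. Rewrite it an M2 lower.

B5 → A5
B6 → A6
E6 → D6
Ab5 → Gb5
A5 → G5
Db5 → Cb5

A5 A6 D6 Gb5 G5 Cb5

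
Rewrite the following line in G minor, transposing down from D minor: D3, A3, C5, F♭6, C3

G2 D3 F4 Bbb5 F2

D minor to G minor down is a perfect fifth, so every note moves down by that interval.
D3 -> G2
A3 -> D3
C5 -> F4
Fb6 -> Bbb5
C3 -> F2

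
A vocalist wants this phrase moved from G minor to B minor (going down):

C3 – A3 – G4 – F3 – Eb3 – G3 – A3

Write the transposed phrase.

E2 C#3 B3 A2 G2 B2 C#3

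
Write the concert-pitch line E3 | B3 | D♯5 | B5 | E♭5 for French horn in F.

The French horn in F sounds a perfect fifth below written, so the written part must be a perfect fifth above concert — transpose each note up.
E3 gives B3
B3 gives F#4
D#5 gives A#5
B5 gives F#6
Eb5 gives Bb5

B3 F#4 A#5 F#6 Bb5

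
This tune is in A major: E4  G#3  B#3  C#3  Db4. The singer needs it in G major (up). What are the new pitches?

A major to G major up is a minor seventh, so every note moves up by that interval.
E4 gives D5
G#3 gives F#4
B#3 gives A#4
C#3 gives B3
Db4 gives Cb5

D5 F#4 A#4 B3 Cb5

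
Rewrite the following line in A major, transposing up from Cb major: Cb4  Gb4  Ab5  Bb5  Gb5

A4 E5 F#6 G#6 E6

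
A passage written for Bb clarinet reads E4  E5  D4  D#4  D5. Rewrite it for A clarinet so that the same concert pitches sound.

First find concert pitch: the Bb clarinet sounds a major second below written, so E4 E5 D4 D#4 D5 sounds D4 D5 C4 C#4 C5.
Then write for A clarinet: it sounds a minor third below written, so the part must be a minor third above concert.
D4 → F4
D5 → F5
C4 → Eb4
C#4 → E4
C5 → Eb5

F4 F5 Eb4 E4 Eb5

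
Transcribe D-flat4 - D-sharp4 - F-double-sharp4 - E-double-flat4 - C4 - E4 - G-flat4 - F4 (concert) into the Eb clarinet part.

Written C4 sounds as Eb4 on the Eb clarinet, so concert pitches are written a minor third down.
Db4 -> Bb3
D#4 -> B#3
F##4 -> D##4
Ebb4 -> Cb4
C4 -> A3
E4 -> C#4
Gb4 -> Eb4
F4 -> D4

Bb3 B#3 D##4 Cb4 A3 C#4 Eb4 D4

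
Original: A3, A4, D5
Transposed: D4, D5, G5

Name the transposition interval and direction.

up a perfect fourth

From A3 to D4 is 4 letter names — a fourth of some quality.
A3 to D4 is 5 semitones, which makes it a perfect fourth; the second version is higher, so the direction is up.
Checking another pair — D5 → G5 — gives the same interval.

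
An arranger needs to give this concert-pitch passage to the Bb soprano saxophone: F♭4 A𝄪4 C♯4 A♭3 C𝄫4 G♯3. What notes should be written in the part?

The Bb soprano saxophone sounds a major second below written, so the written part must be a major second above concert — transpose each note up.
Fb4 to Gb4
A##4 to B##4
C#4 to D#4
Ab3 to Bb3
Cbb4 to Dbb4
G#3 to A#3

Gb4 B##4 D#4 Bb3 Dbb4 A#3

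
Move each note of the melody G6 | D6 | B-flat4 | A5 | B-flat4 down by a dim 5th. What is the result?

C#6 G#5 E4 D#5 E4

A diminished fifth down from G6 gives C#6.
A diminished fifth down from D6 gives G#5.
A diminished fifth down from Bb4 gives E4.
A5 down a diminished fifth is D#5.
Bb4: a fifth down reaches E, and 6 semitones makes it E4.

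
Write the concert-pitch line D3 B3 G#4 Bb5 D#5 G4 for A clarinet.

F3 D4 B4 Db6 F#5 Bb4

Written C4 sounds as A3 on the A clarinet, so concert pitches are written a minor third up.
D3 becomes F3
B3 becomes D4
G#4 becomes B4
Bb5 becomes Db6
D#5 becomes F#5
G4 becomes Bb4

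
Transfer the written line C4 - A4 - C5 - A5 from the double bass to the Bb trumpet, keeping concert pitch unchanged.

D3 B3 D4 B4

First find concert pitch: the double bass sounds a perfect octave below written, so C4 A4 C5 A5 sounds C3 A3 C4 A4.
Then write for Bb trumpet: it sounds a major second below written, so the part must be a major second above concert.
C3 → D3
A3 → B3
C4 → D4
A4 → B4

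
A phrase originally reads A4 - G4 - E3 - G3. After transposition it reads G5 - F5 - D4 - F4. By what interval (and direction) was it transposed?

up a minor seventh

Take the first pair: A4 → G5. A to G spans 7 letter names, so the interval is some kind of seventh.
A4 to G5 is 10 semitones, which makes it a minor seventh; the second version is higher, so the direction is up.
Checking another pair — G3 → F4 — gives the same interval.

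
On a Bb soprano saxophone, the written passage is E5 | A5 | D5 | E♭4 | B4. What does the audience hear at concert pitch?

The Bb soprano saxophone sounds a major second below written, so transpose each written note down a major second.
E5 gives D5
A5 gives G5
D5 gives C5
Eb4 gives Db4
B4 gives A4

D5 G5 C5 Db4 A4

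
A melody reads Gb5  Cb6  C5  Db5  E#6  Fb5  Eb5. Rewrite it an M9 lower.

Fb4 Bbb4 Bb3 Cb4 D#5 Ebb4 Db4

Gb5: a ninth down reaches F, and 14 semitones makes it Fb4.
Cb6: a ninth down reaches B, and 14 semitones makes it Bbb4.
C5: a ninth down reaches B, and 14 semitones makes it Bb3.
Db5 down a major ninth is Cb4.
E#6: a ninth down reaches D, and 14 semitones makes it D#5.
Fb5 down a major ninth is Ebb4.
Eb5: a ninth down reaches D, and 14 semitones makes it Db4.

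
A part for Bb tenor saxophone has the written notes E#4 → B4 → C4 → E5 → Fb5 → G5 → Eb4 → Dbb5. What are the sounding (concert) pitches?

D#3 A3 Bb2 D4 Ebb4 F4 Db3 Cbb4

Written C4 on the Bb tenor saxophone sounds as Bb2, a major ninth lower; apply that shift to every note.
E#4 -> D#3
B4 -> A3
C4 -> Bb2
E5 -> D4
Fb5 -> Ebb4
G5 -> F4
Eb4 -> Db3
Dbb5 -> Cbb4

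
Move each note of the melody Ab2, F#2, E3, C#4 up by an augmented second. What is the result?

Ab2 up an augmented second is B2.
F#2: a second up reaches G, and 3 semitones makes it G##2.
E3: a second up reaches F, and 3 semitones makes it F##3.
C#4: a second up reaches D, and 3 semitones makes it D##4.

B2 G##2 F##3 D##4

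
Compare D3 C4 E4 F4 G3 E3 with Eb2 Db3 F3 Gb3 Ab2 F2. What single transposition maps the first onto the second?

Take the first pair: D3 → Eb2. D to E spans 7 letter names, so the interval is some kind of seventh.
Eb2 to D3 is 11 semitones, which makes it a major seventh; the second version is lower, so the direction is down.
Checking another pair — E3 → F2 — gives the same interval.

down a major seventh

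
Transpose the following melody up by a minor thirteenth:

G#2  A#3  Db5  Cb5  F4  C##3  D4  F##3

E4 F#5 Bbb6 Abb6 Db6 A#4 Bb5 D#5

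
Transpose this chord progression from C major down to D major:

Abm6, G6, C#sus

C major down to D major is a minor seventh; each chord root moves by that interval while the quality stays the same.
Abm6: root Ab down a minor seventh → Bb, giving Bbm6.
G6: root G down a minor seventh → A, giving A6.
C#sus: root C# down a minor seventh → D#, giving D#sus.

Bbm6 A6 D#sus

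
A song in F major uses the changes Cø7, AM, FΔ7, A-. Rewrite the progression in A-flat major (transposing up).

Ebø7 CM AbΔ7 C-

F major up to A-flat major is a minor third; each chord root moves by that interval while the quality stays the same.
Cø7: root C up a minor third → Eb, giving Ebø7.
AM: root A up a minor third → C, giving CM.
FΔ7: root F up a minor third → Ab, giving AbΔ7.
A-: root A up a minor third → C, giving C-.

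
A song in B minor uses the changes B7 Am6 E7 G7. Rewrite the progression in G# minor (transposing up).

G#7 F#m6 C#7 E7

B minor up to G# minor is a major sixth; each chord root moves by that interval while the quality stays the same.
B7: root B up a major sixth → G#, giving G#7.
Am6: root A up a major sixth → F#, giving F#m6.
E7: root E up a major sixth → C#, giving C#7.
G7: root G up a major sixth → E, giving E7.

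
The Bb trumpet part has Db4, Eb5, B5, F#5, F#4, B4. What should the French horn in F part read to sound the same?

Gb4 Ab5 E6 B5 B4 E5

First find concert pitch: the Bb trumpet sounds a major second below written, so Db4 Eb5 B5 F#5 F#4 B4 sounds Cb4 Db5 A5 E5 E4 A4.
Then write for French horn in F: it sounds a perfect fifth below written, so the part must be a perfect fifth above concert.
Cb4 → Gb4
Db5 → Ab5
A5 → E6
E5 → B5
E4 → B4
A4 → E5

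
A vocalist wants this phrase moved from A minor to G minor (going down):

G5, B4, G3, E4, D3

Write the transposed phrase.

F5 A4 F3 D4 C3

From A down to G is a major second; apply that to each pitch.
G5 -> F5
B4 -> A4
G3 -> F3
E4 -> D4
D3 -> C3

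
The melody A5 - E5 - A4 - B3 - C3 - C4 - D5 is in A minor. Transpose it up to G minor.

G6 D6 G5 A4 Bb3 Bb4 C6

A minor to G minor up is a minor seventh, so every note moves up by that interval.
A5 gives G6
E5 gives D6
A4 gives G5
B3 gives A4
C3 gives Bb3
C4 gives Bb4
D5 gives C6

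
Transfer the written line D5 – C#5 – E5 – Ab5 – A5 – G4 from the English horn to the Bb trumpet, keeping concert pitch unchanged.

A4 G#4 B4 Eb5 E5 D4

First find concert pitch: the English horn sounds a perfect fifth below written, so D5 C#5 E5 Ab5 A5 G4 sounds G4 F#4 A4 Db5 D5 C4.
Then write for Bb trumpet: it sounds a major second below written, so the part must be a major second above concert.
G4 → A4
F#4 → G#4
A4 → B4
Db5 → Eb5
D5 → E5
C4 → D4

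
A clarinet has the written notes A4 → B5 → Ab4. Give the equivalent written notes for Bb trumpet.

G#4 A#5 G4

First find concert pitch: the A clarinet sounds a minor third below written, so A4 B5 Ab4 sounds F#4 G#5 F4.
Then write for Bb trumpet: it sounds a major second below written, so the part must be a major second above concert.
F#4 → G#4
G#5 → A#5
F4 → G4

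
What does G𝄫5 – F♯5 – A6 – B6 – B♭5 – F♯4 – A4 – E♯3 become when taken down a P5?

Cbb5 B4 D6 E6 Eb5 B3 D4 A#2

Gbb5 -> Cbb5
F#5 -> B4
A6 -> D6
B6 -> E6
Bb5 -> Eb5
F#4 -> B3
A4 -> D4
E#3 -> A#2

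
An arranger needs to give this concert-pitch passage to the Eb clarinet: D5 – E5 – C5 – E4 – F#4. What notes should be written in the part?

B4 C#5 A4 C#4 D#4

Written C4 sounds as Eb4 on the Eb clarinet, so concert pitches are written a minor third down.
D5 gives B4
E5 gives C#5
C5 gives A4
E4 gives C#4
F#4 gives D#4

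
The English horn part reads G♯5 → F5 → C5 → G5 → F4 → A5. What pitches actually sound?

Written C4 on the English horn sounds as F3, a perfect fifth lower; apply that shift to every note.
G#5 -> C#5
F5 -> Bb4
C5 -> F4
G5 -> C5
F4 -> Bb3
A5 -> D5

C#5 Bb4 F4 C5 Bb3 D5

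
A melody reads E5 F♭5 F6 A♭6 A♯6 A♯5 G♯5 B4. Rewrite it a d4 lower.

B#4 C5 C#6 E6 E##6 E##5 D##5 F##4

E5 gives B#4
Fb5 gives C5
F6 gives C#6
Ab6 gives E6
A#6 gives E##6
A#5 gives E##5
G#5 gives D##5
B4 gives F##4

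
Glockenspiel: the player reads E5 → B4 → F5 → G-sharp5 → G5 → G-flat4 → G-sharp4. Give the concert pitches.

Written C4 on the glockenspiel sounds as C6, a perfect fifteenth higher; apply that shift to every note.
E5 becomes E7
B4 becomes B6
F5 becomes F7
G#5 becomes G#7
G5 becomes G7
Gb4 becomes Gb6
G#4 becomes G#6

E7 B6 F7 G#7 G7 Gb6 G#6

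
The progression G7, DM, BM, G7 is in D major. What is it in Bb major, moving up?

D major up to Bb major is a minor sixth; each chord root moves by that interval while the quality stays the same.
G7: root G up a minor sixth → Eb, giving Eb7.
DM: root D up a minor sixth → Bb, giving BbM.
BM: root B up a minor sixth → G, giving GM.
G7: root G up a minor sixth → Eb, giving Eb7.

Eb7 BbM GM Eb7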